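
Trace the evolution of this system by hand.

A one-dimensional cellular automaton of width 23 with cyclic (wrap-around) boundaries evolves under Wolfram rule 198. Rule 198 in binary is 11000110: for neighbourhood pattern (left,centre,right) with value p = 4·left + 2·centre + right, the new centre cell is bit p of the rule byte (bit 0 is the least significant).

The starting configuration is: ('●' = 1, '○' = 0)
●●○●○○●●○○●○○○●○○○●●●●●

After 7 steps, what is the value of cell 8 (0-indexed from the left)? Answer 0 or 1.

0

t=0: ●●○●○○●●○○●○○○●○○○●●●●●
t=1: ●●○●○●○●○●●○○●●○○●○●●●●
t=2: ●●○●○●○●○○●○●○●○●●○○●●●
t=3: ●●○●○●○●○●●○●○●○○●○●○●●
t=4: ●●○●○●○●○○●○●○●○●●○●○○●
t=5: ●●○●○●○●○●●○●○●○○●○●○●○
t=6: ○●○●○●○●○○●○●○●○●●○●○●○
t=7: ●●○●○●○●○●●○●○●○○●○●○●○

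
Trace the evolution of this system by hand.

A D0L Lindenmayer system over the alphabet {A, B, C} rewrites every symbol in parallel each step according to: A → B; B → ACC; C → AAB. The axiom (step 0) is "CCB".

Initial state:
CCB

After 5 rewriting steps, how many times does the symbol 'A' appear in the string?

0) CCB
1) AABAABACC
2) BBACCBBACCBAABAAB
3) ACCACCBAABAABACCACCBAABAABACCBBACCBBACC
4) BAABAABBAABAABACCBBACCBBACCBAABAABBAABAABACCBBACCBBACCBAABAABACCACCBAABAABACCACCBAABAAB
5) ACCBBACCBBACCACCBBACCBBACCBAABAABACCACCBAABAABACCACCBAABAA…BACCBAABAABBAABAABACCBBACCBBACCBAABAABBAABAABACCBBACCBBACC  (len 185)

69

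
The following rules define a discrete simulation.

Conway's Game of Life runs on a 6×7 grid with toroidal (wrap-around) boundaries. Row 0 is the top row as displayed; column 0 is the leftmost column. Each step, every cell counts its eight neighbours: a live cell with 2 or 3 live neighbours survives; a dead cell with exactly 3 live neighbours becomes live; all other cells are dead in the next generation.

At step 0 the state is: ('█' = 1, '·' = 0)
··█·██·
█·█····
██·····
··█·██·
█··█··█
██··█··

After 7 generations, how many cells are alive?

t=0: ··█·██·
█·█····
██·····
··█·██·
█··█··█
██··█··
t=1: █·█·███
█·██··█
█·██··█
··████·
█·██··█
███·█··
t=2: ····█··
·······
█······
·····█·
█·····█
····█··
t=3: ·······
·······
·······
█······
·····██
·····█·
t=4: ·······
·······
·······
······█
·····██
·····██
t=5: ·······
·······
·······
·····██
█······
·····██
t=6: ·······
·······
·······
······█
█······
······█
t=7: ·······
·······
·······
·······
█·····█
·······

2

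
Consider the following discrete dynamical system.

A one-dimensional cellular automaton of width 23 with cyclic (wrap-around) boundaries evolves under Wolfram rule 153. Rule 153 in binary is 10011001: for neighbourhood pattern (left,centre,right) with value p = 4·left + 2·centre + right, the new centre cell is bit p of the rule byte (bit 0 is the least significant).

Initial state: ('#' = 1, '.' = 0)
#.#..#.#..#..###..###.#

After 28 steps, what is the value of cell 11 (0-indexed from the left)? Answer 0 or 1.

[0] #.#..#.#..#..###..###.#
[1] ...#....#..#.##.#.##..#
[2] ##..###..#...#....#.#..
[3] #.#.##.#..##..###....#.
[4] ....#...#.#.#.##.###...
[5] ###..##.......#..##.###
[6] ##.#.#.######..#.#..###
[7] #......#####.#....#.###
[8] .#####.####...###...###
[9] .####..###.##.##.##.##.
[10] .###.#.##..#..#..#..#.#
[11] .##....#.#..#..#..#....
[12] .#.###....#..#..#..####
[13] ...##.###..#..#..#.###.
[14] ##.#..##.#..#..#...##.#
[15] #...#.#...#..#..##.#..#
[16] .##....##..#..#.#...#.#
[17] .#.###.#.#..#....##....
[18] ...##.....#..###.#.####
[19] ##.#.####..#.##....###.
[20] #....###.#...#.###.##..
[21] .###.##...##...##..#.#.
[22] .##..#.##.#.##.#.#....#
[23] .#.#...#....#.....###..
[24] ....##..###..####.##.##
[25] ###.#.#.##.#.###..#..#.
[26] ##......#....##.#..#...
[27] #.#####..###.#...#..##.
[28] ..####.#.##...##..#.#..

0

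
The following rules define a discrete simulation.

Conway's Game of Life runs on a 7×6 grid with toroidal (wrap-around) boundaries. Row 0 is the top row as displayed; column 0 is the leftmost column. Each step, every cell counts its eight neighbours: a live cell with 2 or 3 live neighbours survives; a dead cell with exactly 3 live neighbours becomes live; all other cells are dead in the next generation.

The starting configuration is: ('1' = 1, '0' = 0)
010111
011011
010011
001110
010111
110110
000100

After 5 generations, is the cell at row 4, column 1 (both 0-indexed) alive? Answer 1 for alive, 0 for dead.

0) 010111
011011
010011
001110
010111
110110
000100
1) 010001
010000
010000
010000
010000
110000
010000
2) 011000
011000
111000
111000
011000
111000
011000
3) 100100
000100
000100
000100
000100
100100
000100
4) 001110
001110
001110
001110
001110
001110
001110
5) 010001
010001
010001
010001
010001
010001
010001

1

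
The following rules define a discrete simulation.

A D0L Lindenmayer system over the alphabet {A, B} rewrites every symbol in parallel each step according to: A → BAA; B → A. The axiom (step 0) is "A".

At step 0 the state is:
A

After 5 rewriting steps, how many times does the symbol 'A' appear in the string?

0) A
1) BAA
2) ABAABAA
3) BAAABAABAAABAABAA
4) ABAABAABAAABAABAAABAABAABAAABAABAAABAABAA
5) BAAABAABAAABAABAAABAABAABAAABAABAAABAABAABAAABAABAAABAABAAABAABAABAAABAABAAABAABAABAAABAABAAABAABAA

70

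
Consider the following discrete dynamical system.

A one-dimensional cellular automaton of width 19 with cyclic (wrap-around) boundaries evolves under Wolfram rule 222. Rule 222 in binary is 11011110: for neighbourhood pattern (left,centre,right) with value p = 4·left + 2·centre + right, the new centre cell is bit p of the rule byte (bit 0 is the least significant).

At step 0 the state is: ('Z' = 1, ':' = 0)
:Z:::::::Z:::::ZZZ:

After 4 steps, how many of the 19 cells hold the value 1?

t=0: :Z:::::::Z:::::ZZZ:
t=1: ZZZ:::::ZZZ:::ZZZZZ
t=2: ZZZZ:::ZZZZZ:ZZZZZZ
t=3: ZZZZZ:ZZZZZZ:ZZZZZZ
t=4: ZZZZZ:ZZZZZZ:ZZZZZZ

17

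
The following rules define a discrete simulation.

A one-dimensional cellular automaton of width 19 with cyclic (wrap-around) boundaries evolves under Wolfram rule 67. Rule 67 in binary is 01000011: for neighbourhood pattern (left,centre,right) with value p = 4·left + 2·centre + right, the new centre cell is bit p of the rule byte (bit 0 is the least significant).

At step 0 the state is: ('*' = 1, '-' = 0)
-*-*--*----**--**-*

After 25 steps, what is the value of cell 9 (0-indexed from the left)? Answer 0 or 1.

0

step 0: -*-*--*----**--**-*
step 1: -----*--***-*-*-*--
step 2: *****--*--*-------*
step 3: ----*-*--*--******-
step 4: ****----*--*-----*-
step 5: ---*-***--*--****--
step 6: ***----*-*--*---*-*
step 7: --*-***----*--**---
step 8: **----*-***--*-*-**
step 9: -*-***----*-*------
step 10: *----*-***----*****
step 11: *-***----*-***-----
step 12: ----*-***----*-****
step 13: -***----*-***-----*
step 14: ---*-***----*-****-
step 15: ***----*-***-----*-
step 16: --*-***----*-****--
step 17: **----*-***-----*-*
step 18: -*-***----*-****---
step 19: *----*-***-----*-**
step 20: *-***----*-****----
step 21: ----*-***-----*-***
step 22: -***----*-****----*
step 23: ---*-***-----*-***-
step 24: ***----*-****----*-
step 25: --*-***-----*-***--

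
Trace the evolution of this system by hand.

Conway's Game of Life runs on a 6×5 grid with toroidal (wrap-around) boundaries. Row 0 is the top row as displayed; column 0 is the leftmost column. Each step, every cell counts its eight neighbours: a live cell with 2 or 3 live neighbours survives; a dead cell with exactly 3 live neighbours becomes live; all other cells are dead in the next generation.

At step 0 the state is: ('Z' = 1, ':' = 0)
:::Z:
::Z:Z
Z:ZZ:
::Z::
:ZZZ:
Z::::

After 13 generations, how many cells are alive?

0) :::Z:
::Z:Z
Z:ZZ:
::Z::
:ZZZ:
Z::::
1) :::ZZ
:ZZ:Z
::Z:Z
::::Z
:ZZZ:
:Z:ZZ
2) :Z:::
:ZZ:Z
:ZZ:Z
ZZ::Z
:Z:::
:Z:::
3) :Z:::
:::::
::::Z
:::ZZ
:ZZ::
ZZZ::
4) ZZZ::
:::::
:::ZZ
Z:ZZZ
::::Z
Z::::
5) ZZ:::
ZZZZZ
Z:Z::
Z:Z::
:Z:::
Z:::Z
6) :::::
:::Z:
:::::
Z:Z::
:Z::Z
::::Z
7) :::::
:::::
:::::
ZZ:::
:Z:ZZ
Z::::
8) :::::
:::::
:::::
ZZZ:Z
:ZZ:Z
Z:::Z
9) :::::
:::::
ZZ:::
::Z:Z
::Z::
ZZ:ZZ
10) Z:::Z
:::::
ZZ:::
Z:ZZ:
::Z::
ZZZZZ
11) ::Z::
:Z::Z
ZZZ:Z
Z:ZZZ
:::::
::Z::
12) :ZZZ:
::::Z
:::::
::Z::
:ZZ:Z
:::::
13) ::ZZ:
::ZZ:
:::::
:ZZZ:
:ZZZ:
Z::::

11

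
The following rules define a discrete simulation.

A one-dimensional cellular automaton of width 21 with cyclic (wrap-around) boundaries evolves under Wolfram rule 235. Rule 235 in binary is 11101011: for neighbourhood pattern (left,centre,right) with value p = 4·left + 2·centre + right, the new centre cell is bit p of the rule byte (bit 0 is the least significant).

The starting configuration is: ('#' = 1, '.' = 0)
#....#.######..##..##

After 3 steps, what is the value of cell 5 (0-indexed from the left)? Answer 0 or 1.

gen 0: #....#.######..##..##
gen 1: #.###.#######.###.###
gen 2: #####################
gen 3: #####################

1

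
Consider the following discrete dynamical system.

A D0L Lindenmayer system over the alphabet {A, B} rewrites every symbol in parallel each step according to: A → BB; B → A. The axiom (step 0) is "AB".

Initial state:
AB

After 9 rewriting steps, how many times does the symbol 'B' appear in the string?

[0] AB
[1] BBA
[2] AABB
[3] BBBBAA
[4] AAAABBBB
[5] BBBBBBBBAAAA
[6] AAAAAAAABBBBBBBB
[7] BBBBBBBBBBBBBBBBAAAAAAAA
[8] AAAAAAAAAAAAAAAABBBBBBBBBBBBBBBB
[9] BBBBBBBBBBBBBBBBBBBBBBBBBBBBBBBBAAAAAAAAAAAAAAAA

32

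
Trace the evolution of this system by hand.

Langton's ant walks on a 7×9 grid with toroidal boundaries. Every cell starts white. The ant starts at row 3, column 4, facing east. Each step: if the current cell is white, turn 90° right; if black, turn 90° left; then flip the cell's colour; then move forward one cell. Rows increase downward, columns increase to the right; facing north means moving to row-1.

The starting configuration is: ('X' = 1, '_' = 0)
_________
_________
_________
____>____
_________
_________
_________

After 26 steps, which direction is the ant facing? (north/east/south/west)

west

t=0: _________
_________
_________
____>____
_________
_________
_________
t=1: _________
_________
_________
____X____
____v____
_________
_________
t=2: _________
_________
_________
____X____
___<X____
_________
_________
t=3: _________
_________
_________
___^X____
___XX____
_________
_________
t=4: _________
_________
_________
___X>____
___XX____
_________
_________
t=5: _________
_________
____^____
___X_____
___XX____
_________
_________
t=6: _________
_________
____X>___
___X_____
___XX____
_________
_________
t=7: _________
_________
____XX___
___X_v___
___XX____
_________
_________
t=8: _________
_________
____XX___
___X<X___
___XX____
_________
_________
t=9: _________
_________
____^X___
___XXX___
___XX____
_________
_________
t=10: _________
_________
___<_X___
___XXX___
___XX____
_________
_________
t=11: _________
___^_____
___X_X___
___XXX___
___XX____
_________
_________
t=12: _________
___X>____
___X_X___
___XXX___
___XX____
_________
_________
t=13: _________
___XX____
___XvX___
___XXX___
___XX____
_________
_________
t=14: _________
___XX____
___<XX___
___XXX___
___XX____
_________
_________
t=15: _________
___XX____
____XX___
___vXX___
___XX____
_________
_________
t=16: _________
___XX____
____XX___
____>X___
___XX____
_________
_________
t=17: _________
___XX____
____^X___
_____X___
___XX____
_________
_________
t=18: _________
___XX____
___<_X___
_____X___
___XX____
_________
_________
t=19: _________
___^X____
___X_X___
_____X___
___XX____
_________
_________
t=20: _________
__<_X____
___X_X___
_____X___
___XX____
_________
_________
t=21: __^______
__X_X____
___X_X___
_____X___
___XX____
_________
_________
t=22: __X>_____
__X_X____
___X_X___
_____X___
___XX____
_________
_________
t=23: __XX_____
__XvX____
___X_X___
_____X___
___XX____
_________
_________
t=24: __XX_____
__<XX____
___X_X___
_____X___
___XX____
_________
_________
t=25: __XX_____
___XX____
__vX_X___
_____X___
___XX____
_________
_________
t=26: __XX_____
___XX____
_<XX_X___
_____X___
___XX____
_________
_________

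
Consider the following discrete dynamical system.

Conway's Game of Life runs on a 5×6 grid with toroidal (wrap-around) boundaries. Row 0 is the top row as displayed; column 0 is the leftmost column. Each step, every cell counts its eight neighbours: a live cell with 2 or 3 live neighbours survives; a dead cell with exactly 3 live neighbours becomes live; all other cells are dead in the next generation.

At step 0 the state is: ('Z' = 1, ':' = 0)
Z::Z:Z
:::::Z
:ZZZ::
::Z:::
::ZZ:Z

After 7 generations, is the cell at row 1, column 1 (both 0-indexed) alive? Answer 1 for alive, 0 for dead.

gen 0: Z::Z:Z
:::::Z
:ZZZ::
::Z:::
::ZZ:Z
gen 1: Z:ZZ:Z
:Z:Z:Z
:ZZZ::
::::Z:
ZZZZ:Z
gen 2: ::::::
:::::Z
ZZ:Z::
::::ZZ
::::::
gen 3: ::::::
Z:::::
Z:::::
Z:::ZZ
::::::
gen 4: ::::::
::::::
ZZ::::
Z::::Z
:::::Z
gen 5: ::::::
::::::
ZZ:::Z
:Z:::Z
Z::::Z
gen 6: ::::::
Z:::::
:Z:::Z
:Z::Z:
Z::::Z
gen 7: Z::::Z
Z:::::
:Z:::Z
:Z::Z:
Z::::Z

0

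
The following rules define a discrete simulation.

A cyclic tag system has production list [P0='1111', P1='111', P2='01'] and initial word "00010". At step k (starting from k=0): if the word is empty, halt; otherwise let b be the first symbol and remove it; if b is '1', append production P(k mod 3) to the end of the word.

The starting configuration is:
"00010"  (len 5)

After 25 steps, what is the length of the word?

t=0: "00010"  (len 5)
t=1: "0010"  (len 4)
t=2: "010"  (len 3)
t=3: "10"  (len 2)
t=4: "01111"  (len 5)
t=5: "1111"  (len 4)
t=6: "11101"  (len 5)
t=7: "11011111"  (len 8)
t=8: "1011111111"  (len 10)
t=9: "01111111101"  (len 11)
t=10: "1111111101"  (len 10)
t=11: "111111101111"  (len 12)
t=12: "1111110111101"  (len 13)
t=13: "1111101111011111"  (len 16)
t=14: "111101111011111111"  (len 18)
t=15: "1110111101111111101"  (len 19)
t=16: "1101111011111111011111"  (len 22)
t=17: "101111011111111011111111"  (len 24)
t=18: "0111101111111101111111101"  (len 25)
t=19: "111101111111101111111101"  (len 24)
t=20: "11101111111101111111101111"  (len 26)
t=21: "110111111110111111110111101"  (len 27)
t=22: "101111111101111111101111011111"  (len 30)
t=23: "01111111101111111101111011111111"  (len 32)
t=24: "1111111101111111101111011111111"  (len 31)
t=25: "1111111011111111011110111111111111"  (len 34)

34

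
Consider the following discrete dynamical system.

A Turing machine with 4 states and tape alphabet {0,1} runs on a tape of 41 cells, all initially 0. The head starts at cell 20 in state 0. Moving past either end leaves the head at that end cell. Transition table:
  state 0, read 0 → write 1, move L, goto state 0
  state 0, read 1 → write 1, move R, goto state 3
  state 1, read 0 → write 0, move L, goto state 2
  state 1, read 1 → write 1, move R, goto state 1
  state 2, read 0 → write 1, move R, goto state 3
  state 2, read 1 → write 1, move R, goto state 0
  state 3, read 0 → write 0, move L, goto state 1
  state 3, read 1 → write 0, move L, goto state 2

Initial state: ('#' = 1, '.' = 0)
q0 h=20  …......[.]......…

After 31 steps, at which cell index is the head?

[0] q0 h=20  …......[.]......…
[1] q0 h=19  …......[.]#.....…
[2] q0 h=18  …......[.]##....…
[3] q0 h=17  …......[.]###...…
[4] q0 h=16  …......[.]####..…
[5] q0 h=15  …......[.]#####.…
[6] q0 h=14  …......[.]######…
[7] q0 h=13  …......[.]######…
[8] q0 h=12  …......[.]######…
[9] q0 h=11  …......[.]######…
[10] q0 h=10  …......[.]######…
[11] q0 h= 9  …......[.]######…
[12] q0 h= 8  …......[.]######…
[13] q0 h= 7  …......[.]######…
[14] q0 h= 6  |......[.]######…
[15] q0 h= 5  |.....[.]######…
[16] q0 h= 4  |....[.]######…
[17] q0 h= 3  |...[.]######…
[18] q0 h= 2  |..[.]######…
[19] q0 h= 1  |.[.]######…
[20] q0 h= 0  |[.]######…
[21] q0 h= 0  |[#]######…
[22] q3 h= 1  |#[#]######…
[23] q2 h= 0  |[#].#####…
[24] q0 h= 1  |#[.]######…
[25] q0 h= 0  |[#]######…
[26] q3 h= 1  |#[#]######…
[27] q2 h= 0  |[#].#####…
[28] q0 h= 1  |#[.]######…
[29] q0 h= 0  |[#]######…
[30] q3 h= 1  |#[#]######…
[31] q2 h= 0  |[#].#####…

0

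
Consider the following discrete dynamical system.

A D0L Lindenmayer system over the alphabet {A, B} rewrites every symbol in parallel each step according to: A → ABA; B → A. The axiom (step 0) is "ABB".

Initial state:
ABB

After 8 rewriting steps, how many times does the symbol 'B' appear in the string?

746

0) ABB
1) ABAAA
2) ABAAABAABAABA
3) ABAAABAABAABAAABAABAAABAABAAABA
4) ABAAABAABAABAAABAABAAABAABAAABAABAABAAABAABAAABAABAABAAABAABAAABAABAABAAABA
5) ABAAABAABAABAAABAABAAABAABAAABAABAABAAABAABAAABAABAABAAABA…ABAAABAABAABAAABAABAAABAABAABAAABAABAAABAABAAABAABAABAAABA  (len 181)
6) ABAAABAABAABAAABAABAAABAABAAABAABAABAAABAABAAABAABAABAAABA…ABAAABAABAABAAABAABAAABAABAABAAABAABAAABAABAAABAABAABAAABA  (len 437)
7) ABAAABAABAABAAABAABAAABAABAAABAABAABAAABAABAAABAABAABAAABA…ABAAABAABAABAAABAABAAABAABAABAAABAABAAABAABAAABAABAABAAABA  (len 1055)
8) ABAAABAABAABAAABAABAAABAABAAABAABAABAAABAABAAABAABAABAAABA…ABAAABAABAABAAABAABAAABAABAABAAABAABAAABAABAAABAABAABAAABA  (len 2547)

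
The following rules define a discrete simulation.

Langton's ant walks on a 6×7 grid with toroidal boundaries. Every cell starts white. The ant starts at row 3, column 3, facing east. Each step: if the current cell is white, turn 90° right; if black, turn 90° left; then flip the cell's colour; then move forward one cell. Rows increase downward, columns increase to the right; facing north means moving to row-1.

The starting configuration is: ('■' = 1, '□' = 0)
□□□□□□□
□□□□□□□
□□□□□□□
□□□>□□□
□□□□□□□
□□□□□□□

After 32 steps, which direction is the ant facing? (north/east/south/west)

t=0: □□□□□□□
□□□□□□□
□□□□□□□
□□□>□□□
□□□□□□□
□□□□□□□
t=1: □□□□□□□
□□□□□□□
□□□□□□□
□□□■□□□
□□□v□□□
□□□□□□□
t=2: □□□□□□□
□□□□□□□
□□□□□□□
□□□■□□□
□□<■□□□
□□□□□□□
t=3: □□□□□□□
□□□□□□□
□□□□□□□
□□^■□□□
□□■■□□□
□□□□□□□
t=4: □□□□□□□
□□□□□□□
□□□□□□□
□□■>□□□
□□■■□□□
□□□□□□□
t=5: □□□□□□□
□□□□□□□
□□□^□□□
□□■□□□□
□□■■□□□
□□□□□□□
t=6: □□□□□□□
□□□□□□□
□□□■>□□
□□■□□□□
□□■■□□□
□□□□□□□
t=7: □□□□□□□
□□□□□□□
□□□■■□□
□□■□v□□
□□■■□□□
□□□□□□□
t=8: □□□□□□□
□□□□□□□
□□□■■□□
□□■<■□□
□□■■□□□
□□□□□□□
t=9: □□□□□□□
□□□□□□□
□□□^■□□
□□■■■□□
□□■■□□□
□□□□□□□
t=10: □□□□□□□
□□□□□□□
□□<□■□□
□□■■■□□
□□■■□□□
□□□□□□□
t=11: □□□□□□□
□□^□□□□
□□■□■□□
□□■■■□□
□□■■□□□
□□□□□□□
t=12: □□□□□□□
□□■>□□□
□□■□■□□
□□■■■□□
□□■■□□□
□□□□□□□
t=13: □□□□□□□
□□■■□□□
□□■v■□□
□□■■■□□
□□■■□□□
□□□□□□□
t=14: □□□□□□□
□□■■□□□
□□<■■□□
□□■■■□□
□□■■□□□
□□□□□□□
t=15: □□□□□□□
□□■■□□□
□□□■■□□
□□v■■□□
□□■■□□□
□□□□□□□
t=16: □□□□□□□
□□■■□□□
□□□■■□□
□□□>■□□
□□■■□□□
□□□□□□□
t=17: □□□□□□□
□□■■□□□
□□□^■□□
□□□□■□□
□□■■□□□
□□□□□□□
t=18: □□□□□□□
□□■■□□□
□□<□■□□
□□□□■□□
□□■■□□□
□□□□□□□
t=19: □□□□□□□
□□^■□□□
□□■□■□□
□□□□■□□
□□■■□□□
□□□□□□□
t=20: □□□□□□□
□<□■□□□
□□■□■□□
□□□□■□□
□□■■□□□
□□□□□□□
t=21: □^□□□□□
□■□■□□□
□□■□■□□
□□□□■□□
□□■■□□□
□□□□□□□
t=22: □■>□□□□
□■□■□□□
□□■□■□□
□□□□■□□
□□■■□□□
□□□□□□□
t=23: □■■□□□□
□■v■□□□
□□■□■□□
□□□□■□□
□□■■□□□
□□□□□□□
t=24: □■■□□□□
□<■■□□□
□□■□■□□
□□□□■□□
□□■■□□□
□□□□□□□
t=25: □■■□□□□
□□■■□□□
□v■□■□□
□□□□■□□
□□■■□□□
□□□□□□□
t=26: □■■□□□□
□□■■□□□
<■■□■□□
□□□□■□□
□□■■□□□
□□□□□□□
t=27: □■■□□□□
^□■■□□□
■■■□■□□
□□□□■□□
□□■■□□□
□□□□□□□
t=28: □■■□□□□
■>■■□□□
■■■□■□□
□□□□■□□
□□■■□□□
□□□□□□□
t=29: □■■□□□□
■■■■□□□
■v■□■□□
□□□□■□□
□□■■□□□
□□□□□□□
t=30: □■■□□□□
■■■■□□□
■□>□■□□
□□□□■□□
□□■■□□□
□□□□□□□
t=31: □■■□□□□
■■^■□□□
■□□□■□□
□□□□■□□
□□■■□□□
□□□□□□□
t=32: □■■□□□□
■<□■□□□
■□□□■□□
□□□□■□□
□□■■□□□
□□□□□□□

west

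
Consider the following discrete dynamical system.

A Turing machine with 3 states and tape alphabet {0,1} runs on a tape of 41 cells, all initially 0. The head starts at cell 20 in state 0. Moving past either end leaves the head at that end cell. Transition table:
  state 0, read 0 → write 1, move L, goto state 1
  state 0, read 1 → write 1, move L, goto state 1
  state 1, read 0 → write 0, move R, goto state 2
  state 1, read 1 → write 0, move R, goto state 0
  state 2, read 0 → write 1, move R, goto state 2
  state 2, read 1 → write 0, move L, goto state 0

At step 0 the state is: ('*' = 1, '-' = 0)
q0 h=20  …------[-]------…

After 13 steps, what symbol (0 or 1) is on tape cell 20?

t=0: q0 h=20  …------[-]------…
t=1: q1 h=19  …------[-]*-----…
t=2: q2 h=20  …------[*]------…
t=3: q0 h=19  …------[-]------…
t=4: q1 h=18  …------[-]*-----…
t=5: q2 h=19  …------[*]------…
t=6: q0 h=18  …------[-]------…
t=7: q1 h=17  …------[-]*-----…
t=8: q2 h=18  …------[*]------…
t=9: q0 h=17  …------[-]------…
t=10: q1 h=16  …------[-]*-----…
t=11: q2 h=17  …------[*]------…
t=12: q0 h=16  …------[-]------…
t=13: q1 h=15  …------[-]*-----…

0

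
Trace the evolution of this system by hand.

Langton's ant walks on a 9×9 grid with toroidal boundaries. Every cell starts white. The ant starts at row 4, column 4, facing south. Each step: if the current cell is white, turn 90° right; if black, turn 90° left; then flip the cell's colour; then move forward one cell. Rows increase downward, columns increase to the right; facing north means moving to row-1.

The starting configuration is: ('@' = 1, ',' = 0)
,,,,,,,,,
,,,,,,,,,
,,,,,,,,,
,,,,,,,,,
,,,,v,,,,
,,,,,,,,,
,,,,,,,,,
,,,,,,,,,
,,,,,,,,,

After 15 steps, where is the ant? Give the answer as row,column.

[0] ,,,,,,,,,
,,,,,,,,,
,,,,,,,,,
,,,,,,,,,
,,,,v,,,,
,,,,,,,,,
,,,,,,,,,
,,,,,,,,,
,,,,,,,,,
[1] ,,,,,,,,,
,,,,,,,,,
,,,,,,,,,
,,,,,,,,,
,,,<@,,,,
,,,,,,,,,
,,,,,,,,,
,,,,,,,,,
,,,,,,,,,
[2] ,,,,,,,,,
,,,,,,,,,
,,,,,,,,,
,,,^,,,,,
,,,@@,,,,
,,,,,,,,,
,,,,,,,,,
,,,,,,,,,
,,,,,,,,,
[3] ,,,,,,,,,
,,,,,,,,,
,,,,,,,,,
,,,@>,,,,
,,,@@,,,,
,,,,,,,,,
,,,,,,,,,
,,,,,,,,,
,,,,,,,,,
[4] ,,,,,,,,,
,,,,,,,,,
,,,,,,,,,
,,,@@,,,,
,,,@v,,,,
,,,,,,,,,
,,,,,,,,,
,,,,,,,,,
,,,,,,,,,
[5] ,,,,,,,,,
,,,,,,,,,
,,,,,,,,,
,,,@@,,,,
,,,@,>,,,
,,,,,,,,,
,,,,,,,,,
,,,,,,,,,
,,,,,,,,,
[6] ,,,,,,,,,
,,,,,,,,,
,,,,,,,,,
,,,@@,,,,
,,,@,@,,,
,,,,,v,,,
,,,,,,,,,
,,,,,,,,,
,,,,,,,,,
[7] ,,,,,,,,,
,,,,,,,,,
,,,,,,,,,
,,,@@,,,,
,,,@,@,,,
,,,,<@,,,
,,,,,,,,,
,,,,,,,,,
,,,,,,,,,
[8] ,,,,,,,,,
,,,,,,,,,
,,,,,,,,,
,,,@@,,,,
,,,@^@,,,
,,,,@@,,,
,,,,,,,,,
,,,,,,,,,
,,,,,,,,,
[9] ,,,,,,,,,
,,,,,,,,,
,,,,,,,,,
,,,@@,,,,
,,,@@>,,,
,,,,@@,,,
,,,,,,,,,
,,,,,,,,,
,,,,,,,,,
[10] ,,,,,,,,,
,,,,,,,,,
,,,,,,,,,
,,,@@^,,,
,,,@@,,,,
,,,,@@,,,
,,,,,,,,,
,,,,,,,,,
,,,,,,,,,
[11] ,,,,,,,,,
,,,,,,,,,
,,,,,,,,,
,,,@@@>,,
,,,@@,,,,
,,,,@@,,,
,,,,,,,,,
,,,,,,,,,
,,,,,,,,,
[12] ,,,,,,,,,
,,,,,,,,,
,,,,,,,,,
,,,@@@@,,
,,,@@,v,,
,,,,@@,,,
,,,,,,,,,
,,,,,,,,,
,,,,,,,,,
[13] ,,,,,,,,,
,,,,,,,,,
,,,,,,,,,
,,,@@@@,,
,,,@@<@,,
,,,,@@,,,
,,,,,,,,,
,,,,,,,,,
,,,,,,,,,
[14] ,,,,,,,,,
,,,,,,,,,
,,,,,,,,,
,,,@@^@,,
,,,@@@@,,
,,,,@@,,,
,,,,,,,,,
,,,,,,,,,
,,,,,,,,,
[15] ,,,,,,,,,
,,,,,,,,,
,,,,,,,,,
,,,@<,@,,
,,,@@@@,,
,,,,@@,,,
,,,,,,,,,
,,,,,,,,,
,,,,,,,,,

3,4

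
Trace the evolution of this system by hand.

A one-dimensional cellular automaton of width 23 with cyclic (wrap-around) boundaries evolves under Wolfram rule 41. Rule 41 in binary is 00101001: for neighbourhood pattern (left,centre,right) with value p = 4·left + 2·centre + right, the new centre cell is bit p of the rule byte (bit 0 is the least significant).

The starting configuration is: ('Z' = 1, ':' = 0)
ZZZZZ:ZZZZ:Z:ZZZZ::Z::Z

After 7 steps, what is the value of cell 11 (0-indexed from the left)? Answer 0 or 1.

1

0) ZZZZZ:ZZZZ:Z:ZZZZ::Z::Z
1) :::::ZZ:::Z:ZZ::::::::Z
2) :ZZZ:Z::Z::ZZ::ZZZZZZ::
3) :Z::Z::::::Z:::Z::::::Z
4) Z:::::ZZZZ:::Z:::ZZZZ::
5) ::ZZZ:Z::::Z:::Z:Z:::::
6) Z:Z::Z::ZZ:::Z::Z::ZZZZ
7) :Z::::::Z::Z:::::::Z:::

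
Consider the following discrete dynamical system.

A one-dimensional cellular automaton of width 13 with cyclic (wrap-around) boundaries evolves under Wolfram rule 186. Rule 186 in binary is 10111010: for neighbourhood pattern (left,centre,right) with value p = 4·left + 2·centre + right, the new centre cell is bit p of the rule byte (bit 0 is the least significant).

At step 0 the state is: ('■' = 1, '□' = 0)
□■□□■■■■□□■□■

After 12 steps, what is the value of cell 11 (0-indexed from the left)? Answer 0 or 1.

0) □■□□■■■■□□■□■
1) ■□■■■■■□■■□■□
2) □■■■■■□■■□■□■
3) ■■■■■□■■□■□■□
4) ■■■■□■■□■□■□■
5) ■■■□■■□■□■□■■
6) ■■□■■□■□■□■■■
7) ■□■■□■□■□■■■■
8) □■■□■□■□■■■■■
9) ■■□■□■□■■■■■□
10) ■□■□■□■■■■■□■
11) □■□■□■■■■■□■■
12) ■□■□■■■■■□■■□

1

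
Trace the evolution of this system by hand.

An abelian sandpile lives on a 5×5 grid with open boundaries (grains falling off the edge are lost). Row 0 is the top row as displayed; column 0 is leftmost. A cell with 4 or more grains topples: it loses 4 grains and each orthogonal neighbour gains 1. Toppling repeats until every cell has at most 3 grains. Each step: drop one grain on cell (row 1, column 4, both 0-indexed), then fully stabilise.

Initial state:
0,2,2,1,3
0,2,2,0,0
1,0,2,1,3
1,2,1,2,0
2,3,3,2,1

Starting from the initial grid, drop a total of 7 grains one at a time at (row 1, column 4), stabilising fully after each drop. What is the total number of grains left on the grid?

t=0: 0,2,2,1,3
0,2,2,0,0
1,0,2,1,3
1,2,1,2,0
2,3,3,2,1
t=1: 0,2,2,1,3
0,2,2,0,1
1,0,2,1,3
1,2,1,2,0
2,3,3,2,1
t=2: 0,2,2,1,3
0,2,2,0,2
1,0,2,1,3
1,2,1,2,0
2,3,3,2,1
t=3: 0,2,2,1,3
0,2,2,0,3
1,0,2,1,3
1,2,1,2,0
2,3,3,2,1
t=4: 0,2,2,2,0
0,2,2,1,2
1,0,2,2,0
1,2,1,2,1
2,3,3,2,1
t=5: 0,2,2,2,0
0,2,2,1,3
1,0,2,2,0
1,2,1,2,1
2,3,3,2,1
t=6: 0,2,2,2,1
0,2,2,2,0
1,0,2,2,1
1,2,1,2,1
2,3,3,2,1
t=7: 0,2,2,2,1
0,2,2,2,1
1,0,2,2,1
1,2,1,2,1
2,3,3,2,1

38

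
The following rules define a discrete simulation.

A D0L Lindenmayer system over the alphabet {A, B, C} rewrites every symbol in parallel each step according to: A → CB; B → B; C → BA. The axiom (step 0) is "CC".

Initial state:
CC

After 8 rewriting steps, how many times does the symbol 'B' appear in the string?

k=0  CC
k=1  BABA
k=2  BCBBCB
k=3  BBABBBAB
k=4  BBCBBBBCBB
k=5  BBBABBBBBABB
k=6  BBBCBBBBBBCBBB
k=7  BBBBABBBBBBBABBB
k=8  BBBBCBBBBBBBBCBBBB

16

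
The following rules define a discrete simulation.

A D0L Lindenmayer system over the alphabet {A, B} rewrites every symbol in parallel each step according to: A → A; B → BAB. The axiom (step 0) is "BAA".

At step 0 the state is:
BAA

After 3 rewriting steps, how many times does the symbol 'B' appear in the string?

8

step 0: BAA
step 1: BABAA
step 2: BABABABAA
step 3: BABABABABABABABAA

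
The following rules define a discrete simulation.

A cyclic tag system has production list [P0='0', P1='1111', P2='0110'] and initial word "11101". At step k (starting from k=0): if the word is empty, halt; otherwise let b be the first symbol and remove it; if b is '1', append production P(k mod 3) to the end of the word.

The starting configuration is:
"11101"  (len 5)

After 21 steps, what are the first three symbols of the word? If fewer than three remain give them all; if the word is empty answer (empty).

110

[0] "11101"  (len 5)
[1] "11010"  (len 5)
[2] "10101111"  (len 8)
[3] "01011110110"  (len 11)
[4] "1011110110"  (len 10)
[5] "0111101101111"  (len 13)
[6] "111101101111"  (len 12)
[7] "111011011110"  (len 12)
[8] "110110111101111"  (len 15)
[9] "101101111011110110"  (len 18)
[10] "011011110111101100"  (len 18)
[11] "11011110111101100"  (len 17)
[12] "10111101111011000110"  (len 20)
[13] "01111011110110001100"  (len 20)
[14] "1111011110110001100"  (len 19)
[15] "1110111101100011000110"  (len 22)
[16] "1101111011000110001100"  (len 22)
[17] "1011110110001100011001111"  (len 25)
[18] "0111101100011000110011110110"  (len 28)
[19] "111101100011000110011110110"  (len 27)
[20] "111011000110001100111101101111"  (len 30)
[21] "110110001100011001111011011110110"  (len 33)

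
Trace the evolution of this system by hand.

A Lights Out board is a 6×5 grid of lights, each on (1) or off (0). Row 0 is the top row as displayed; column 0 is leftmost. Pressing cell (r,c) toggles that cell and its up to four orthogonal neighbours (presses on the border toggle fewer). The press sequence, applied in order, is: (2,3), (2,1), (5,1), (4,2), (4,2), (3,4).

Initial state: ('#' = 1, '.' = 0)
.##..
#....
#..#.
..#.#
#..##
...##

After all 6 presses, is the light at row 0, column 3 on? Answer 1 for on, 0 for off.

[0] .##..
#....
#..#.
..#.#
#..##
...##
[1] .##..
#..#.
#.#.#
..###
#..##
...##
[2] .##..
##.#.
.#..#
.####
#..##
...##
[3] .##..
##.#.
.#..#
.####
##.##
#####
[4] .##..
##.#.
.#..#
.#.##
#.#.#
##.##
[5] .##..
##.#.
.#..#
.####
##.##
#####
[6] .##..
##.#.
.#...
.##..
##.#.
#####

0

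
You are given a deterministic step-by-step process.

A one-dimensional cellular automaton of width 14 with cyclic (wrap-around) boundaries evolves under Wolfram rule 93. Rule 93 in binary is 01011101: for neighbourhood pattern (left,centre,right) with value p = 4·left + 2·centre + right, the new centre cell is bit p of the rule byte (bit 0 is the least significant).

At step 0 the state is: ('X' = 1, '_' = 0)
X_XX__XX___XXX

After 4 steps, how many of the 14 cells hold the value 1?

k=0  X_XX__XX___XXX
k=1  X_XXX_XXXX_X__
k=2  X_X_X_X__X_XX_
k=3  X_X_X_XX_X_XX_
k=4  X_X_X_XX_X_XX_

8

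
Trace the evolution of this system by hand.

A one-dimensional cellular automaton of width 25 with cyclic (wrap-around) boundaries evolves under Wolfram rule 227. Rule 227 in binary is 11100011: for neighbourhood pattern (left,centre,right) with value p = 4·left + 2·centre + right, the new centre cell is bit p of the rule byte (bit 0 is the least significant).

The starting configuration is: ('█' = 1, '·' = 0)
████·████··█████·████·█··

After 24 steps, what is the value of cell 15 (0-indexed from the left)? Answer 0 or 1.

0

0) ████·████··█████·████·█··
1) ·████·███·█·█████·████··█
2) █·████·███·█·█████·███·█·
3) ·█·████·███·█·█████·███·█
4) █·█·████·███·█·█████·███·
5) ·█·█·████·███·█·█████·███
6) █·█·█·████·███·█·█████·██
7) ██·█·█·████·███·█·█████·█
8) ███·█·█·████·███·█·█████·
9) ·███·█·█·████·███·█·█████
10) █·███·█·█·████·███·█·████
11) ██·███·█·█·████·███·█·███
12) ███·███·█·█·████·███·█·██
13) ████·███·█·█·████·███·█·█
14) █████·███·█·█·████·███·█·
15) ·█████·███·█·█·████·███·█
16) █·█████·███·█·█·████·███·
17) ·█·█████·███·█·█·████·███
18) █·█·█████·███·█·█·████·██
19) ██·█·█████·███·█·█·████·█
20) ███·█·█████·███·█·█·████·
21) ·███·█·█████·███·█·█·████
22) █·███·█·█████·███·█·█·███
23) ██·███·█·█████·███·█·█·██
24) ███·███·█·█████·███·█·█·█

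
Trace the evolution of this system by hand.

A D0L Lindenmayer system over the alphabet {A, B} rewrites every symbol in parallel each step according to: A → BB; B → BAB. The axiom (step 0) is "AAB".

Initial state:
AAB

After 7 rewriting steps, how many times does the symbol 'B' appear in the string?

2208

0) AAB
1) BBBBBAB
2) BABBABBABBABBABBBBAB
3) BABBBBABBABBBBABBABBBBABBABBBBABBABBBBABBABBABBABBBBAB
4) BABBBBABBABBABBABBBBABBABBBBABBABBABBABBBBABBABBBBABBABBAB…BBBBABBABBABBABBBBABBABBBBABBABBBBABBABBBBABBABBABBABBBBAB  (len 148)
5) BABBBBABBABBABBABBBBABBABBBBABBABBBBABBABBBBABBABBABBABBBB…BBBBABBABBABBABBBBABBABBBBABBABBBBABBABBBBABBABBABBABBBBAB  (len 404)
6) BABBBBABBABBABBABBBBABBABBBBABBABBBBABBABBBBABBABBABBABBBB…BBBBABBABBABBABBBBABBABBBBABBABBBBABBABBBBABBABBABBABBBBAB  (len 1104)
7) BABBBBABBABBABBABBBBABBABBBBABBABBBBABBABBBBABBABBABBABBBB…BBBBABBABBABBABBBBABBABBBBABBABBBBABBABBBBABBABBABBABBBBAB  (len 3016)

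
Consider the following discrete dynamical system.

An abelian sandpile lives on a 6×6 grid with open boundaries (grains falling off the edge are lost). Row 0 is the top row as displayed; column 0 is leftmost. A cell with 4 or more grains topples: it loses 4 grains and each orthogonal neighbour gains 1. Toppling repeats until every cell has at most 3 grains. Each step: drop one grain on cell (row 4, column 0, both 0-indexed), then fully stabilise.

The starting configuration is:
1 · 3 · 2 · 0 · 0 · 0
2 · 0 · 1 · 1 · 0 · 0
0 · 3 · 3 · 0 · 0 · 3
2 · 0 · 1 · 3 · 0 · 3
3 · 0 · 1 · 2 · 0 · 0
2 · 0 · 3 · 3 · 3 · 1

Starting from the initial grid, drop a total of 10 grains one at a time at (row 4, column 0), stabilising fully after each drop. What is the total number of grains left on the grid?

0) 1 · 3 · 2 · 0 · 0 · 0
2 · 0 · 1 · 1 · 0 · 0
0 · 3 · 3 · 0 · 0 · 3
2 · 0 · 1 · 3 · 0 · 3
3 · 0 · 1 · 2 · 0 · 0
2 · 0 · 3 · 3 · 3 · 1
1) 1 · 3 · 2 · 0 · 0 · 0
2 · 0 · 1 · 1 · 0 · 0
0 · 3 · 3 · 0 · 0 · 3
3 · 0 · 1 · 3 · 0 · 3
0 · 1 · 1 · 2 · 0 · 0
3 · 0 · 3 · 3 · 3 · 1
2) 1 · 3 · 2 · 0 · 0 · 0
2 · 0 · 1 · 1 · 0 · 0
0 · 3 · 3 · 0 · 0 · 3
3 · 0 · 1 · 3 · 0 · 3
1 · 1 · 1 · 2 · 0 · 0
3 · 0 · 3 · 3 · 3 · 1
3) 1 · 3 · 2 · 0 · 0 · 0
2 · 0 · 1 · 1 · 0 · 0
0 · 3 · 3 · 0 · 0 · 3
3 · 0 · 1 · 3 · 0 · 3
2 · 1 · 1 · 2 · 0 · 0
3 · 0 · 3 · 3 · 3 · 1
4) 1 · 3 · 2 · 0 · 0 · 0
2 · 0 · 1 · 1 · 0 · 0
0 · 3 · 3 · 0 · 0 · 3
3 · 0 · 1 · 3 · 0 · 3
3 · 1 · 1 · 2 · 0 · 0
3 · 0 · 3 · 3 · 3 · 1
5) 1 · 3 · 2 · 0 · 0 · 0
2 · 0 · 1 · 1 · 0 · 0
1 · 3 · 3 · 0 · 0 · 3
0 · 1 · 1 · 3 · 0 · 3
2 · 2 · 1 · 2 · 0 · 0
0 · 1 · 3 · 3 · 3 · 1
6) 1 · 3 · 2 · 0 · 0 · 0
2 · 0 · 1 · 1 · 0 · 0
1 · 3 · 3 · 0 · 0 · 3
0 · 1 · 1 · 3 · 0 · 3
3 · 2 · 1 · 2 · 0 · 0
0 · 1 · 3 · 3 · 3 · 1
7) 1 · 3 · 2 · 0 · 0 · 0
2 · 0 · 1 · 1 · 0 · 0
1 · 3 · 3 · 0 · 0 · 3
1 · 1 · 1 · 3 · 0 · 3
0 · 3 · 1 · 2 · 0 · 0
1 · 1 · 3 · 3 · 3 · 1
8) 1 · 3 · 2 · 0 · 0 · 0
2 · 0 · 1 · 1 · 0 · 0
1 · 3 · 3 · 0 · 0 · 3
1 · 1 · 1 · 3 · 0 · 3
1 · 3 · 1 · 2 · 0 · 0
1 · 1 · 3 · 3 · 3 · 1
9) 1 · 3 · 2 · 0 · 0 · 0
2 · 0 · 1 · 1 · 0 · 0
1 · 3 · 3 · 0 · 0 · 3
1 · 1 · 1 · 3 · 0 · 3
2 · 3 · 1 · 2 · 0 · 0
1 · 1 · 3 · 3 · 3 · 1
10) 1 · 3 · 2 · 0 · 0 · 0
2 · 0 · 1 · 1 · 0 · 0
1 · 3 · 3 · 0 · 0 · 3
1 · 1 · 1 · 3 · 0 · 3
3 · 3 · 1 · 2 · 0 · 0
1 · 1 · 3 · 3 · 3 · 1

50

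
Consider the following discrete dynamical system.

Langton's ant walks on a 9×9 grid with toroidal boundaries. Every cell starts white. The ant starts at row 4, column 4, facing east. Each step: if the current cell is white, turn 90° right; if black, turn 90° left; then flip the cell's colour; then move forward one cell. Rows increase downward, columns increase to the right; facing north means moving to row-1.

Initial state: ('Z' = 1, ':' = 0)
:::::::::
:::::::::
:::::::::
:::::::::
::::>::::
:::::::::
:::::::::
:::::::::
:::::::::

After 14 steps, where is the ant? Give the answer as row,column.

3,3

k=0  :::::::::
:::::::::
:::::::::
:::::::::
::::>::::
:::::::::
:::::::::
:::::::::
:::::::::
k=1  :::::::::
:::::::::
:::::::::
:::::::::
::::Z::::
::::v::::
:::::::::
:::::::::
:::::::::
k=2  :::::::::
:::::::::
:::::::::
:::::::::
::::Z::::
:::<Z::::
:::::::::
:::::::::
:::::::::
k=3  :::::::::
:::::::::
:::::::::
:::::::::
:::^Z::::
:::ZZ::::
:::::::::
:::::::::
:::::::::
k=4  :::::::::
:::::::::
:::::::::
:::::::::
:::Z>::::
:::ZZ::::
:::::::::
:::::::::
:::::::::
k=5  :::::::::
:::::::::
:::::::::
::::^::::
:::Z:::::
:::ZZ::::
:::::::::
:::::::::
:::::::::
k=6  :::::::::
:::::::::
:::::::::
::::Z>:::
:::Z:::::
:::ZZ::::
:::::::::
:::::::::
:::::::::
k=7  :::::::::
:::::::::
:::::::::
::::ZZ:::
:::Z:v:::
:::ZZ::::
:::::::::
:::::::::
:::::::::
k=8  :::::::::
:::::::::
:::::::::
::::ZZ:::
:::Z<Z:::
:::ZZ::::
:::::::::
:::::::::
:::::::::
k=9  :::::::::
:::::::::
:::::::::
::::^Z:::
:::ZZZ:::
:::ZZ::::
:::::::::
:::::::::
:::::::::
k=10  :::::::::
:::::::::
:::::::::
:::<:Z:::
:::ZZZ:::
:::ZZ::::
:::::::::
:::::::::
:::::::::
k=11  :::::::::
:::::::::
:::^:::::
:::Z:Z:::
:::ZZZ:::
:::ZZ::::
:::::::::
:::::::::
:::::::::
k=12  :::::::::
:::::::::
:::Z>::::
:::Z:Z:::
:::ZZZ:::
:::ZZ::::
:::::::::
:::::::::
:::::::::
k=13  :::::::::
:::::::::
:::ZZ::::
:::ZvZ:::
:::ZZZ:::
:::ZZ::::
:::::::::
:::::::::
:::::::::
k=14  :::::::::
:::::::::
:::ZZ::::
:::<ZZ:::
:::ZZZ:::
:::ZZ::::
:::::::::
:::::::::
:::::::::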